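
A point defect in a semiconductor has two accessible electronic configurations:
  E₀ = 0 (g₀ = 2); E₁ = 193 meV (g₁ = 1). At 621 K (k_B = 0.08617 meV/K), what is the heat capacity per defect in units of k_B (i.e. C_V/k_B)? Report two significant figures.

k_BT = 0.08617 × 621 K = 53.51 meV.
Eᵢ/kT = 0, 3.607.
Z = Σ gᵢe^(−Eᵢ/kT) = 2·e^(−0) + 1·e^(−3.607) = 2.000 + 0.02713 = 2.027.
⟨E⟩ = 2.583 meV, ⟨E²⟩ = 498.6 meV².
C_V/k_B = (⟨E²⟩ − ⟨E⟩²)/(kT)² = (498.6 − 6.672)/2863 = 0.17.

0.17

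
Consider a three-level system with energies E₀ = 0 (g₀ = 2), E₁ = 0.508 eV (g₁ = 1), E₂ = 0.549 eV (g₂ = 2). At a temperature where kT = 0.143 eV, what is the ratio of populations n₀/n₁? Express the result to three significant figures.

n₀/n₁ = (g₀/g₁) exp[−(E₀−E₁)/kT] = (2/1) × exp(−(-0.508 eV)/(0.143 eV)) = (2/1) × exp(3.5524) = 69.8.

69.8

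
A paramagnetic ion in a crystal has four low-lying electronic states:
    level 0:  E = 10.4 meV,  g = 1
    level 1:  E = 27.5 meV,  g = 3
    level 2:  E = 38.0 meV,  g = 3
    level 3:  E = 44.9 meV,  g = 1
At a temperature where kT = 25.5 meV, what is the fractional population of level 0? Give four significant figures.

0.2625

Eᵢ/kT = 0.407843, 1.07843, 1.49020, 1.76078.
Z = Σ gᵢe^(−Eᵢ/kT) = 1·e^(−0.407843) + 3·e^(−1.07843) + 3·e^(−1.49020) + 1·e^(−1.76078) = 0.665083 + 1.02039 + 0.675983 + 0.171911 = 2.53337.
P₀ = g₀ e^(−E₀/kT) / Z = 0.665083/2.53337 = 0.2625.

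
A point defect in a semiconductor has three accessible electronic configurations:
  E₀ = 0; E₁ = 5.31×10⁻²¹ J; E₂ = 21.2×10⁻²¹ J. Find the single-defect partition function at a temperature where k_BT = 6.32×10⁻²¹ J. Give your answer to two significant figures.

Eᵢ/kT = 0, 0.8402, 3.354.
Z = Σ e^(−Eᵢ/kT) = e^(−0) + e^(−0.8402) + e^(−3.354) = 1.000 + 0.4316 + 0.03494 = 1.467.

Z = 1.5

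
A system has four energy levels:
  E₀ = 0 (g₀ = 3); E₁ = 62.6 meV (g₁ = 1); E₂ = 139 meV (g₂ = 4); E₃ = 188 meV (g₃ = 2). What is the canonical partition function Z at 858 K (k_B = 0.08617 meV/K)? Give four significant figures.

Z = 4.196

k_BT = 0.08617 × 858 K = 73.9339 meV.
Eᵢ/kT = 0, 0.846702, 1.88006, 2.54281.
Z = Σ gᵢe^(−Eᵢ/kT) = 3·e^(−0) + 1·e^(−0.846702) + 4·e^(−1.88006) + 2·e^(−2.54281) = 3.00000 + 0.428827 + 0.610324 + 0.157290 = 4.19644.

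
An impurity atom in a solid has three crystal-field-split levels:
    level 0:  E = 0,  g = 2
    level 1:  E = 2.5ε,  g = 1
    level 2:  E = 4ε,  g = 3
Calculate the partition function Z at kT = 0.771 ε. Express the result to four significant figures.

Z = 2.056

Eᵢ/kT = 0, 3.24254, 5.18807.
Z = Σ gᵢe^(−Eᵢ/kT) = 2·e^(−0) + 1·e^(−3.24254) + 3·e^(−5.18807) = 2.00000 + 0.0390645 + 0.0167483 = 2.05581.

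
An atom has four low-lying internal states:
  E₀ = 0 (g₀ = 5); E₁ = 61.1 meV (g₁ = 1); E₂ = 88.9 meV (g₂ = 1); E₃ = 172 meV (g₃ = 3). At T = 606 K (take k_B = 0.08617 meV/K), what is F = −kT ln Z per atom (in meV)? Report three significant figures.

k_BT = 0.08617 × 606 K = 52.219 meV.
Eᵢ/kT = 0, 1.1701, 1.7024, 3.2938.
Z = Σ gᵢe^(−Eᵢ/kT) = 5·e^(−0) + 1·e^(−1.1701) + 1·e^(−1.7024) + 3·e^(−3.2938) = 5.0000 + 0.31034 + 0.18225 + 0.11134 = 5.6039.
F = −kT ln Z = −52.219 × ln(5.6039) = −52.219 × 1.7235 = -90.0 meV.

-90.0 meV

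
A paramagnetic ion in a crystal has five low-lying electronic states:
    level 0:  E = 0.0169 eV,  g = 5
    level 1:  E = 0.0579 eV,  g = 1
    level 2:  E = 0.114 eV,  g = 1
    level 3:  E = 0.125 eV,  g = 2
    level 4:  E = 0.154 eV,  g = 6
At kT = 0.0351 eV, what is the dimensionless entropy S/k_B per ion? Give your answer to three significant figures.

Eᵢ/kT = 0.48148, 1.6496, 3.2479, 3.5613, 4.3875.
Z = Σ gᵢe^(−Eᵢ/kT) = 5·e^(−0.48148) + 1·e^(−1.6496) + 1·e^(−3.2479) + 2·e^(−3.5613) + 6·e^(−4.3875) = 3.0893 + 0.19213 + 0.038856 + 0.056804 + 0.074591 = 3.4517.
⟨E⟩ = Σ EᵢPᵢ = 0.025017 eV.
S/k_B = ln Z + ⟨E⟩/kT = ln(3.4517) + 0.025017/0.0351 = 1.2389 + 0.71274 = 1.95.

1.95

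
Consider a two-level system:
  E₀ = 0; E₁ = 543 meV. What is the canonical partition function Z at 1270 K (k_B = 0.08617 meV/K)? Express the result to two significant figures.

k_BT = 0.08617 × 1270 K = 109.4 meV.
Eᵢ/kT = 0, 4.963.
Z = Σ e^(−Eᵢ/kT) = e^(−0) + e^(−4.963) = 1.000 + 0.006992 = 1.007.

Z = 1.0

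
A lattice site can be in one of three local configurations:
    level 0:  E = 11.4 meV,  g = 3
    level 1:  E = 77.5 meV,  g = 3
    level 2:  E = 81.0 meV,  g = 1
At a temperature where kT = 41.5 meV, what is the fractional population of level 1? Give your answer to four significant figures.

Eᵢ/kT = 0.274699, 1.86747, 1.95181.
Z = Σ gᵢe^(−Eᵢ/kT) = 3·e^(−0.274699) + 3·e^(−1.86747) + 1·e^(−1.95181) = 2.27940 + 0.463542 + 0.142017 = 2.88496.
P₁ = g₁ e^(−E₁/kT) / Z = 0.463542/2.88496 = 0.1607.

0.1607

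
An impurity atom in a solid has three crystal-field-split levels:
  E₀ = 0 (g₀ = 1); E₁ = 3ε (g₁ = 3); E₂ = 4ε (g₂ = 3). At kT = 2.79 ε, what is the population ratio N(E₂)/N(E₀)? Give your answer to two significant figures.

n₂/n₀ = (g₂/g₀) exp[−(E₂−E₀)/kT] = (3/1) × exp(−(4ε)/(2.79ε)) = (3/1) × exp(-1.434) = 0.72.

0.72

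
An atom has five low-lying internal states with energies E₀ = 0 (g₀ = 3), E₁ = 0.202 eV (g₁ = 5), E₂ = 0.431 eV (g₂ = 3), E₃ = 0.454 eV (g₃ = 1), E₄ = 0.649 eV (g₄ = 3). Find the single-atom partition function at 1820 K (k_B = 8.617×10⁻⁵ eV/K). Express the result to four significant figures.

k_BT = 8.617×10⁻⁵ × 1820 K = 0.156829 eV.
Eᵢ/kT = 0, 1.28803, 2.74822, 2.89487, 4.13827.
Z = Σ gᵢe^(−Eᵢ/kT) = 3·e^(−0) + 5·e^(−1.28803) + 3·e^(−2.74822) + 1·e^(−2.89487) + 3·e^(−4.13827) = 3.00000 + 1.37907 + 0.192125 + 0.0553062 + 0.0478513 = 4.67435.

Z = 4.674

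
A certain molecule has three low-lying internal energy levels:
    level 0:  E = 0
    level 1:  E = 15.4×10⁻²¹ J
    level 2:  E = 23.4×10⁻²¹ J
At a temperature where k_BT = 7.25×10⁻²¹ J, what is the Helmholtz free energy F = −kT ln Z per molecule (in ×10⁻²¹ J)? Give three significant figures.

Eᵢ/kT = 0, 2.1241, 3.2276.
Z = Σ e^(−Eᵢ/kT) = e^(−0) + e^(−2.1241) + e^(−3.2276) = 1.0000 + 0.11954 + 0.039653 = 1.1592.
F = −kT ln Z = −7.25 × ln(1.1592) = −7.25 × 0.14773 = -1.07 ×10⁻²¹ J.

-1.07 ×10⁻²¹ J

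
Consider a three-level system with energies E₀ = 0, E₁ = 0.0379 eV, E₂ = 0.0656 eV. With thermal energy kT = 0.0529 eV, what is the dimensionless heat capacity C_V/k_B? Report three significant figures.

0.232

Eᵢ/kT = 0, 0.71645, 1.2401.
Z = Σ e^(−Eᵢ/kT) = e^(−0) + e^(−0.71645) + e^(−1.2401) = 1.0000 + 0.48848 + 0.28936 = 1.7778.
⟨E⟩ = 0.021091 eV, ⟨E²⟩ = 0.0010951 eV².
C_V/k_B = (⟨E²⟩ − ⟨E⟩²)/(kT)² = (0.0010951 − 0.00044483)/0.0027984 = 0.232.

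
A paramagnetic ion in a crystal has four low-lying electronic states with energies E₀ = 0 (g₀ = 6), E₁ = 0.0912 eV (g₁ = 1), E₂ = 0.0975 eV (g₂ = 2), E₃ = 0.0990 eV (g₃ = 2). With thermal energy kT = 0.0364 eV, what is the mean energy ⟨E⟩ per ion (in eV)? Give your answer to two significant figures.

0.0053 eV

Eᵢ/kT = 0, 2.505, 2.679, 2.720.
Z = Σ gᵢe^(−Eᵢ/kT) = 6·e^(−0) + 1·e^(−2.505) + 2·e^(−2.679) + 2·e^(−2.720) = 6.000 + 0.08168 + 0.1373 + 0.1317 = 6.351.
⟨E⟩ = Σ Eᵢ gᵢe^(−Eᵢ/kT) / Z = (0·6.000 + 0.0912·0.08168 + 0.0975·0.1373 + 0.0990·0.1317) / 6.351 = 0.0053 eV.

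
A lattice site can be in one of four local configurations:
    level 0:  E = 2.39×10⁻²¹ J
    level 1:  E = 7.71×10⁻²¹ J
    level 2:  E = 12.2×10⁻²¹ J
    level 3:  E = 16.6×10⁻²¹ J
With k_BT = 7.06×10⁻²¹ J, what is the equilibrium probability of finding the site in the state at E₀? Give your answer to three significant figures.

0.540

Eᵢ/kT = 0.33853, 1.0921, 1.7280, 2.3513.
Z = Σ e^(−Eᵢ/kT) = e^(−0.33853) + e^(−1.0921) + e^(−1.7280) + e^(−2.3513) = 0.71282 + 0.33551 + 0.17764 + 0.095245 = 1.3212.
P₀ = e^(−E₀/kT) / Z = 0.71282/1.3212 = 0.540.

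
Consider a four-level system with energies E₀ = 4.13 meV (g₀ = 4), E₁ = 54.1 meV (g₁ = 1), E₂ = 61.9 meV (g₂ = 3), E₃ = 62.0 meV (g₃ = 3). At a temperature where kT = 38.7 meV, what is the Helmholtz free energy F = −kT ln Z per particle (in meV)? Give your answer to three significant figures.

-62.7 meV

Eᵢ/kT = 0.10672, 1.3979, 1.5995, 1.6021.
Z = Σ gᵢe^(−Eᵢ/kT) = 4·e^(−0.10672) + 1·e^(−1.3979) + 3·e^(−1.5995) + 3·e^(−1.6021) = 3.5951 + 0.24712 + 0.60599 + 0.60442 = 5.0526.
F = −kT ln Z = −38.7 × ln(5.0526) = −38.7 × 1.6199 = -62.7 meV.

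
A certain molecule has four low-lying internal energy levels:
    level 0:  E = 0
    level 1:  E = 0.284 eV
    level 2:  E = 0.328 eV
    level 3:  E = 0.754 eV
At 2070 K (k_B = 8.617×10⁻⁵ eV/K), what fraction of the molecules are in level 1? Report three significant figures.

k_BT = 8.617×10⁻⁵ × 2070 K = 0.17837 eV.
Eᵢ/kT = 0, 1.5922, 1.8389, 4.2272.
Z = Σ e^(−Eᵢ/kT) = e^(−0) + e^(−1.5922) + e^(−1.8389) + e^(−4.2272) = 1.0000 + 0.20348 + 0.15899 + 0.014593 = 1.3771.
P₁ = e^(−E₁/kT) / Z = 0.20348/1.3771 = 0.148.

0.148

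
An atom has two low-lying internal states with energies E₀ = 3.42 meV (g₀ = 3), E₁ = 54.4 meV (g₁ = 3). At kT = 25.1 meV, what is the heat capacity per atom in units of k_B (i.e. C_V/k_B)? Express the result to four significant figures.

0.4230

Eᵢ/kT = 0.136255, 2.16733.
Z = Σ gᵢe^(−Eᵢ/kT) = 3·e^(−0.136255) + 3·e^(−2.16733) = 2.61786 + 0.343449 = 2.96131.
⟨E⟩ = 9.33259 meV, ⟨E²⟩ = 353.563 meV².
C_V/k_B = (⟨E²⟩ − ⟨E⟩²)/(kT)² = (353.563 − 87.0972)/630.010 = 0.4230.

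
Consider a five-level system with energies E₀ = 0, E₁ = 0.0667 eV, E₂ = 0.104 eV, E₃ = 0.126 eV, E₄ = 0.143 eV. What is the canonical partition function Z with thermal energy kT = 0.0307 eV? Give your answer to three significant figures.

Eᵢ/kT = 0, 2.1726, 3.3876, 4.1042, 4.6580.
Z = Σ e^(−Eᵢ/kT) = e^(−0) + e^(−2.1726) + e^(−3.3876) + e^(−4.1042) + e^(−4.6580) = 1.0000 + 0.11388 + 0.033790 + 0.016503 + 0.0094854 = 1.1737.

Z = 1.17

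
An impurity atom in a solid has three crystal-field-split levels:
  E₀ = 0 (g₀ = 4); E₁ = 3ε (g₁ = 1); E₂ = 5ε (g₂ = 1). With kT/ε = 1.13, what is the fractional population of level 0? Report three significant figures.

0.980

Eᵢ/kT = 0, 2.6549, 4.4248.
Z = Σ gᵢe^(−Eᵢ/kT) = 4·e^(−0) + 1·e^(−2.6549) + 1·e^(−4.4248) = 4.0000 + 0.070306 + 0.011977 = 4.0823.
P₀ = g₀ e^(−E₀/kT) / Z = 4.0000/4.0823 = 0.980.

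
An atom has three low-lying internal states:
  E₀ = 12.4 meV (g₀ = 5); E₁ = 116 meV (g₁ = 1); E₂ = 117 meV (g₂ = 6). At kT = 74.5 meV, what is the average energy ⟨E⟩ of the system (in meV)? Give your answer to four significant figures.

Eᵢ/kT = 0.166443, 1.55705, 1.57047.
Z = Σ gᵢe^(−Eᵢ/kT) = 5·e^(−0.166443) + 1·e^(−1.55705) + 6·e^(−1.57047) = 4.23336 + 0.210757 + 1.24768 = 5.69180.
⟨E⟩ = Σ Eᵢ gᵢe^(−Eᵢ/kT) / Z = (12.4·4.23336 + 116·0.210757 + 117·1.24768) / 5.69180 = 39.17 meV.

39.17 meV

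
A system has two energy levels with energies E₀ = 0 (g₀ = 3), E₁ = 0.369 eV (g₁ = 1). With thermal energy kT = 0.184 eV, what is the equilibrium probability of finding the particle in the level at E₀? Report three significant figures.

0.957

Eᵢ/kT = 0, 2.0054.
Z = Σ gᵢe^(−Eᵢ/kT) = 3·e^(−0) + 1·e^(−2.0054) = 3.0000 + 0.13461 = 3.1346.
P₀ = g₀ e^(−E₀/kT) / Z = 3.0000/3.1346 = 0.957.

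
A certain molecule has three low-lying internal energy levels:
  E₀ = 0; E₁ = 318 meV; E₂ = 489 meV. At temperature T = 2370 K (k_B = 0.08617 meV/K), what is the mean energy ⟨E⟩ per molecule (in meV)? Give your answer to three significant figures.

85.7 meV

k_BT = 0.08617 × 2370 K = 204.22 meV.
Eᵢ/kT = 0, 1.5571, 2.3945.
Z = Σ e^(−Eᵢ/kT) = e^(−0) + e^(−1.5571) + e^(−2.3945) = 1.0000 + 0.21075 + 0.091218 = 1.3020.
⟨E⟩ = Σ Eᵢ e^(−Eᵢ/kT) / Z = (0·1.0000 + 318·0.21075 + 489·0.091218) / 1.3020 = 85.7 meV.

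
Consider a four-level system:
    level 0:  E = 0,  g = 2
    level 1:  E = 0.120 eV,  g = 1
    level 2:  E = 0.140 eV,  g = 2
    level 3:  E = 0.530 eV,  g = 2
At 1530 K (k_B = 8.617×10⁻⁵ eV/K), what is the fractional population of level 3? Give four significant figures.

k_BT = 8.617×10⁻⁵ × 1530 K = 0.131840 eV.
Eᵢ/kT = 0, 0.910194, 1.06189, 4.02002.
Z = Σ gᵢe^(−Eᵢ/kT) = 2·e^(−0) + 1·e^(−0.910194) + 2·e^(−1.06189) + 2·e^(−4.02002) = 2.00000 + 0.402446 + 0.691603 + 0.0359052 = 3.12995.
P₃ = g₃ e^(−E₃/kT) / Z = 0.0359052/3.12995 = 0.01147.

0.01147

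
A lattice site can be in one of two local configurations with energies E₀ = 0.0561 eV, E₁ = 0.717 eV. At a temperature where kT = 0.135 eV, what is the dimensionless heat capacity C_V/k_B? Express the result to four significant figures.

0.1766

Eᵢ/kT = 0.415556, 5.31111.
Z = Σ e^(−Eᵢ/kT) = e^(−0.415556) + e^(−5.31111) = 0.659973 + 0.00493644 = 0.664909.
⟨E⟩ = 0.0610067 eV, ⟨E²⟩ = 0.00694056 eV².
C_V/k_B = (⟨E²⟩ − ⟨E⟩²)/(kT)² = (0.00694056 − 0.00372182)/0.0182250 = 0.1766.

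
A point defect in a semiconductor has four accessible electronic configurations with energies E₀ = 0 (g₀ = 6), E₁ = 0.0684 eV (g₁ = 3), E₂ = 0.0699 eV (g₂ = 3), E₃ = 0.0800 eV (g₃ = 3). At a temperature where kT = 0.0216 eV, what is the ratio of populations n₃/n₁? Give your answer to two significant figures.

0.58

n₃/n₁ = (g₃/g₁) exp[−(E₃−E₁)/kT] = (3/3) × exp(−(0.0116 eV)/(0.0216 eV)) = (3/3) × exp(-0.5370) = 0.58.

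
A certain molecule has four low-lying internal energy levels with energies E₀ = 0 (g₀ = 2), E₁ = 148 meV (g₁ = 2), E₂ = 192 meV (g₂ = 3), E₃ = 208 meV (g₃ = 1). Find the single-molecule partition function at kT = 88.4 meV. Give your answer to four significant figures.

Eᵢ/kT = 0, 1.67421, 2.17195, 2.35294.
Z = Σ gᵢe^(−Eᵢ/kT) = 2·e^(−0) + 2·e^(−1.67421) + 3·e^(−2.17195) + 1·e^(−2.35294) = 2.00000 + 0.374912 + 0.341866 + 0.0950892 = 2.81187.

Z = 2.812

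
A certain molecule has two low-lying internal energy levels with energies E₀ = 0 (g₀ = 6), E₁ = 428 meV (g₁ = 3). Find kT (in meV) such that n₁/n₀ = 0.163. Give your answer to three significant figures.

382 meV

n₁/n₀ = (g₁/g₀) exp[−(E₁−E₀)/kT] = 0.163.
⇒ (E₁−E₀)/kT = ln((3/6)/0.163) = ln(3.0675) = 1.1209.
kT = 428 meV / 1.1209 = 382 meV.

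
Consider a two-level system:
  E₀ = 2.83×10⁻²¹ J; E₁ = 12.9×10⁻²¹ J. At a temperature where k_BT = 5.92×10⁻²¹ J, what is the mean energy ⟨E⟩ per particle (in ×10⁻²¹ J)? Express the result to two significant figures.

4.4 ×10⁻²¹ J

Eᵢ/kT = 0.4780, 2.179.
Z = Σ e^(−Eᵢ/kT) = e^(−0.4780) + e^(−2.179) = 0.6200 + 0.1132 = 0.7332.
⟨E⟩ = Σ Eᵢ e^(−Eᵢ/kT) / Z = (2.83·0.6200 + 12.9·0.1132) / 0.7332 = 4.4 ×10⁻²¹ J.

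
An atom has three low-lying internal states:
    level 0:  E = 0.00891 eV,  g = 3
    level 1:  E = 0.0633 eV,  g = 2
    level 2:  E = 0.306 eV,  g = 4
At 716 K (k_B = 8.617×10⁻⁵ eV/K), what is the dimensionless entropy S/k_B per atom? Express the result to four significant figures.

1.580

k_BT = 8.617×10⁻⁵ × 716 K = 0.0616977 eV.
Eᵢ/kT = 0.144414, 1.02597, 4.95967.
Z = Σ gᵢe^(−Eᵢ/kT) = 3·e^(−0.144414) + 2·e^(−1.02597) + 4·e^(−4.95967) = 2.59659 + 0.716897 + 0.0280610 = 3.34155.
⟨E⟩ = Σ EᵢPᵢ = 0.0230737 eV.
S/k_B = ln Z + ⟨E⟩/kT = ln(3.34155) + 0.0230737/0.0616977 = 1.20643 + 0.373980 = 1.580.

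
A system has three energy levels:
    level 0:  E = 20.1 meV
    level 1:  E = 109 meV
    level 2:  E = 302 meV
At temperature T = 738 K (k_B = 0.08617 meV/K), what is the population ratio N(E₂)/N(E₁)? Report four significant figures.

k_BT = 0.08617 × 738 K = 63.5935 meV.
n₂/n₁ = exp[−(E₂−E₁)/kT] = exp(−(193 meV)/(63.5935 meV)) = exp(-3.03490) = 0.04808.

0.04808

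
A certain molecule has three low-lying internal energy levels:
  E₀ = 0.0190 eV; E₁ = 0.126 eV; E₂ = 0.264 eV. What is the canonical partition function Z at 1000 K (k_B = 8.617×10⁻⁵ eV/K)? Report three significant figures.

k_BT = 8.617×10⁻⁵ × 1000 K = 0.086170 eV.
Eᵢ/kT = 0.22049, 1.4622, 3.0637.
Z = Σ e^(−Eᵢ/kT) = e^(−0.22049) + e^(−1.4622) + e^(−3.0637) = 0.80213 + 0.23173 + 0.046715 = 1.0806.

Z = 1.08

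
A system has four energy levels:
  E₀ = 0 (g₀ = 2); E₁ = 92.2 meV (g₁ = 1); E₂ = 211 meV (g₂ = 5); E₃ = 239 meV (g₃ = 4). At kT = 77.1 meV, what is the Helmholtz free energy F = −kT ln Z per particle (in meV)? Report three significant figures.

Eᵢ/kT = 0, 1.1958, 2.7367, 3.0999.
Z = Σ gᵢe^(−Eᵢ/kT) = 2·e^(−0) + 1·e^(−1.1958) + 5·e^(−2.7367) + 4·e^(−3.0999) = 2.0000 + 0.30246 + 0.32392 + 0.18021 = 2.8066.
F = −kT ln Z = −77.1 × ln(2.8066) = −77.1 × 1.0320 = -79.6 meV.

-79.6 meV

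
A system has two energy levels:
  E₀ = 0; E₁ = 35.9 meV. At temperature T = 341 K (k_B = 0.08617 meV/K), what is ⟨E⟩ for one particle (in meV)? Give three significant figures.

8.17 meV

k_BT = 0.08617 × 341 K = 29.384 meV.
Eᵢ/kT = 0, 1.2218.
Z = Σ e^(−Eᵢ/kT) = e^(−0) + e^(−1.2218) = 1.0000 + 0.29470 = 1.2947.
⟨E⟩ = Σ Eᵢ e^(−Eᵢ/kT) / Z = (0·1.0000 + 35.9·0.29470) / 1.2947 = 8.17 meV.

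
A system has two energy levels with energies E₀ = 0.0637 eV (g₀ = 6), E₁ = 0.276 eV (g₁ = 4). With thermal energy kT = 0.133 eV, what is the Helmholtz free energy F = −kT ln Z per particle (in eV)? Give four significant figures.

Eᵢ/kT = 0.478947, 2.07519.
Z = Σ gᵢe^(−Eᵢ/kT) = 6·e^(−0.478947) + 4·e^(−2.07519) = 3.71661 + 0.502130 = 4.21874.
F = −kT ln Z = −0.133 × ln(4.21874) = −0.133 × 1.43954 = -0.1915 eV.

-0.1915 eV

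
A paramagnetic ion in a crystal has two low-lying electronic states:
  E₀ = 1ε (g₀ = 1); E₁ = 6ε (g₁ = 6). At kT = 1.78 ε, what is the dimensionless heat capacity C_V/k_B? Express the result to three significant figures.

Eᵢ/kT = 0.56180, 3.3708.
Z = Σ gᵢe^(−Eᵢ/kT) = 1·e^(−0.56180) + 6·e^(−3.3708) = 0.57018 + 0.20617 = 0.77635.
⟨E⟩ = 2.3278 ε, ⟨E²⟩ = 10.295 ε².
C_V/k_B = (⟨E²⟩ − ⟨E⟩²)/(kT)² = (10.295 − 5.4187)/3.1684 = 1.54.

1.54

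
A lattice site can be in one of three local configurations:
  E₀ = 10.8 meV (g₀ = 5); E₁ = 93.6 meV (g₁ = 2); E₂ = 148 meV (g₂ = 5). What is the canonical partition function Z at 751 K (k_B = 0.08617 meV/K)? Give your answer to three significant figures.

Z = 5.21

k_BT = 0.08617 × 751 K = 64.714 meV.
Eᵢ/kT = 0.16689, 1.4464, 2.2870.
Z = Σ gᵢe^(−Eᵢ/kT) = 5·e^(−0.16689) + 2·e^(−1.4464) + 5·e^(−2.2870) = 4.2315 + 0.47083 + 0.50785 = 5.2102.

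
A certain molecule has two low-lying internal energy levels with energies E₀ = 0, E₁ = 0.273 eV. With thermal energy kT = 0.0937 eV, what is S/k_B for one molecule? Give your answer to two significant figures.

Eᵢ/kT = 0, 2.914.
Z = Σ e^(−Eᵢ/kT) = e^(−0) + e^(−2.914) = 1.000 + 0.05426 = 1.054.
⟨E⟩ = Σ EᵢPᵢ = 0.01405 eV.
S/k_B = ln Z + ⟨E⟩/kT = ln(1.054) + 0.01405/0.0937 = 0.05259 + 0.1499 = 0.20.

0.20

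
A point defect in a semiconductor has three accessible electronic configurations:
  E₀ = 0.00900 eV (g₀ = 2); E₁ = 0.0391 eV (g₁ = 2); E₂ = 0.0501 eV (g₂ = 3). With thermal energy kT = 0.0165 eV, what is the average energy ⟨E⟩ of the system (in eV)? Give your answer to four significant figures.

0.01675 eV

Eᵢ/kT = 0.545455, 2.36970, 3.03636.
Z = Σ gᵢe^(−Eᵢ/kT) = 2·e^(−0.545455) + 2·e^(−2.36970) + 3·e^(−3.03636) = 1.15916 + 0.187018 + 0.144028 = 1.49021.
⟨E⟩ = Σ Eᵢ gᵢe^(−Eᵢ/kT) / Z = (0.00900·1.15916 + 0.0391·0.187018 + 0.0501·0.144028) / 1.49021 = 0.01675 eV.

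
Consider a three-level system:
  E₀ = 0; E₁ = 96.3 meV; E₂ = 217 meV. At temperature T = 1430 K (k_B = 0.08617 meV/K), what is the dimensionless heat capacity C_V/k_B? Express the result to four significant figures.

0.3344

k_BT = 0.08617 × 1430 K = 123.223 meV.
Eᵢ/kT = 0, 0.781510, 1.76103.
Z = Σ e^(−Eᵢ/kT) = e^(−0) + e^(−0.781510) + e^(−1.76103) = 1.00000 + 0.457714 + 0.171868 = 1.62958.
⟨E⟩ = 49.9351 meV, ⟨E²⟩ = 7571.15 meV².
C_V/k_B = (⟨E²⟩ − ⟨E⟩²)/(kT)² = (7571.15 − 2493.51)/15183.9 = 0.3344.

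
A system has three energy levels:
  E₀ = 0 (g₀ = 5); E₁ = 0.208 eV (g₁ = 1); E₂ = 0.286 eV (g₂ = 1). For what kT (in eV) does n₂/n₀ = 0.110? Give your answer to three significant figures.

0.478 eV

n₂/n₀ = (g₂/g₀) exp[−(E₂−E₀)/kT] = 0.110.
⇒ (E₂−E₀)/kT = ln((1/5)/0.110) = ln(1.8182) = 0.59785.
kT = 0.286 eV / 0.59785 = 0.478 eV.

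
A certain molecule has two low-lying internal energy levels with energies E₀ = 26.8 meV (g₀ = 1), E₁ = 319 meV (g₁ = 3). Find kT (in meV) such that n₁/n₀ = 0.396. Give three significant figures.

144 meV

n₁/n₀ = (g₁/g₀) exp[−(E₁−E₀)/kT] = 0.396.
⇒ (E₁−E₀)/kT = ln((3/1)/0.396) = ln(7.5758) = 2.0250.
kT = 292.2 meV / 2.0250 = 144 meV.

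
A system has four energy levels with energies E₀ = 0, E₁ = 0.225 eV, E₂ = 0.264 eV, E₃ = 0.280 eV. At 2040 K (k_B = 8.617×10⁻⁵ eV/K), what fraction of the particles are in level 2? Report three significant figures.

0.131

k_BT = 8.617×10⁻⁵ × 2040 K = 0.17579 eV.
Eᵢ/kT = 0, 1.2799, 1.5018, 1.5928.
Z = Σ e^(−Eᵢ/kT) = e^(−0) + e^(−1.2799) + e^(−1.5018) + e^(−1.5928) = 1.0000 + 0.27807 + 0.22273 + 0.20336 = 1.7042.
P₂ = e^(−E₂/kT) / Z = 0.22273/1.7042 = 0.131.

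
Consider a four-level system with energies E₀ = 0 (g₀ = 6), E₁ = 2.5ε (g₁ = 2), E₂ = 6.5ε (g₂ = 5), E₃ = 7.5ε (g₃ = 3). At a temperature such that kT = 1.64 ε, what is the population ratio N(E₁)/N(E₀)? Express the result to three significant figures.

0.0726

n₁/n₀ = (g₁/g₀) exp[−(E₁−E₀)/kT] = (2/6) × exp(−(2.5ε)/(1.64ε)) = (2/6) × exp(-1.5244) = 0.0726.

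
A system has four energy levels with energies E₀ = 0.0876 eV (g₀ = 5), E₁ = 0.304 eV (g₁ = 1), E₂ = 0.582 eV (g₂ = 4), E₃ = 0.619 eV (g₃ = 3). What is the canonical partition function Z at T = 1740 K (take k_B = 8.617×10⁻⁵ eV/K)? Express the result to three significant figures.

k_BT = 8.617×10⁻⁵ × 1740 K = 0.14994 eV.
Eᵢ/kT = 0.58423, 2.0275, 3.8816, 4.1283.
Z = Σ gᵢe^(−Eᵢ/kT) = 5·e^(−0.58423) + 1·e^(−2.0275) + 4·e^(−3.8816) + 3·e^(−4.1283) = 2.7877 + 0.13166 + 0.082471 + 0.048331 = 3.0502.

Z = 3.05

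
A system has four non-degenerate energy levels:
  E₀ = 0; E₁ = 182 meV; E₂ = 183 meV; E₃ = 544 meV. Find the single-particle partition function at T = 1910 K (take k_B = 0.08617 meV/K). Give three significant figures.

k_BT = 0.08617 × 1910 K = 164.58 meV.
Eᵢ/kT = 0, 1.1058, 1.1119, 3.3054.
Z = Σ e^(−Eᵢ/kT) = e^(−0) + e^(−1.1058) + e^(−1.1119) + e^(−3.3054) = 1.0000 + 0.33095 + 0.32893 + 0.036685 = 1.6966.

Z = 1.70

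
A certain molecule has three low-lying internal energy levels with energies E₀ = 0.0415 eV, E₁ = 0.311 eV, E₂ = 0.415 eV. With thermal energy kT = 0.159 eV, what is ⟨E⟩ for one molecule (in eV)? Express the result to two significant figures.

0.11 eV

Eᵢ/kT = 0.2610, 1.956, 2.610.
Z = Σ e^(−Eᵢ/kT) = e^(−0.2610) + e^(−1.956) + e^(−2.610) = 0.7703 + 0.1414 + 0.07353 = 0.9852.
⟨E⟩ = Σ Eᵢ e^(−Eᵢ/kT) / Z = (0.0415·0.7703 + 0.311·0.1414 + 0.415·0.07353) / 0.9852 = 0.11 eV.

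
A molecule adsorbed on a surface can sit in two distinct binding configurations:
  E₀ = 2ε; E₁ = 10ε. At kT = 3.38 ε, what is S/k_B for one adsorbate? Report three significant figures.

Eᵢ/kT = 0.59172, 2.9586.
Z = Σ e^(−Eᵢ/kT) = e^(−0.59172) + e^(−2.9586) = 0.55337 + 0.051892 = 0.60526.
⟨E⟩ = Σ EᵢPᵢ = 2.6859 ε.
S/k_B = ln Z + ⟨E⟩/kT = ln(0.60526) + 2.6859/3.38 = -0.50210 + 0.79464 = 0.293.

0.293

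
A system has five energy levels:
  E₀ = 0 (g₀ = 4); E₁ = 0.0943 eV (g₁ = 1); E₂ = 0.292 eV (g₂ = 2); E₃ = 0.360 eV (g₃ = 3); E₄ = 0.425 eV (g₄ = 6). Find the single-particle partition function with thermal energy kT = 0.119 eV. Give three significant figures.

Z = 4.94

Eᵢ/kT = 0, 0.79244, 2.4538, 3.0252, 3.5714.
Z = Σ gᵢe^(−Eᵢ/kT) = 4·e^(−0) + 1·e^(−0.79244) + 2·e^(−2.4538) + 3·e^(−3.0252) + 6·e^(−3.5714) = 4.0000 + 0.45274 + 0.17193 + 0.14564 + 0.16870 = 4.9390.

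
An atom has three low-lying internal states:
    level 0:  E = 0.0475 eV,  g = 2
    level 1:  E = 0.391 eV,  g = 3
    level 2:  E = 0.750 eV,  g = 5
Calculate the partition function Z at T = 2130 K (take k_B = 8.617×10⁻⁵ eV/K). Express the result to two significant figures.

k_BT = 8.617×10⁻⁵ × 2130 K = 0.1835 eV.
Eᵢ/kT = 0.2589, 2.131, 4.087.
Z = Σ gᵢe^(−Eᵢ/kT) = 2·e^(−0.2589) + 3·e^(−2.131) + 5·e^(−4.087) = 1.544 + 0.3562 + 0.08395 = 1.984.

Z = 2.0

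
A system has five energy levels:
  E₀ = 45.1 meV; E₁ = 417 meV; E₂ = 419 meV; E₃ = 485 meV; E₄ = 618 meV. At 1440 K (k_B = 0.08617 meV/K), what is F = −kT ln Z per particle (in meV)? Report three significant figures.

k_BT = 0.08617 × 1440 K = 124.08 meV.
Eᵢ/kT = 0.36348, 3.3607, 3.3769, 3.9088, 4.9807.
Z = Σ e^(−Eᵢ/kT) = e^(−0.36348) + e^(−3.3607) + e^(−3.3769) + e^(−3.9088) + e^(−4.9807) = 0.69525 + 0.034711 + 0.034153 + 0.020065 + 0.0068693 = 0.79105.
F = −kT ln Z = −124.08 × ln(0.79105) = −124.08 × -0.23439 = 29.1 meV.

29.1 meV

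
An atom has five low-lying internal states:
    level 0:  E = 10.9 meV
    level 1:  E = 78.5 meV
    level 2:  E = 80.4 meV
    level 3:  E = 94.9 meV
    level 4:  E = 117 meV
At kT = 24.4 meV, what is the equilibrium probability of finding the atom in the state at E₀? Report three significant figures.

Eᵢ/kT = 0.44672, 3.2172, 3.2951, 3.8893, 4.7951.
Z = Σ e^(−Eᵢ/kT) = e^(−0.44672) + e^(−3.2172) + e^(−3.2951) + e^(−3.8893) + e^(−4.7951) = 0.63972 + 0.040067 + 0.037064 + 0.020460 + 0.0082702 = 0.74558.
P₀ = e^(−E₀/kT) / Z = 0.63972/0.74558 = 0.858.

0.858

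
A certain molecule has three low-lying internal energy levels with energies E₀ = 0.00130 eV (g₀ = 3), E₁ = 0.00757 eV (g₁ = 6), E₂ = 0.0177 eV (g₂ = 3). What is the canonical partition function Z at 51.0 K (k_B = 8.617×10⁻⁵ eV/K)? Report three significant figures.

k_BT = 8.617×10⁻⁵ × 51.0 K = 0.0043947 eV.
Eᵢ/kT = 0.29581, 1.7225, 4.0276.
Z = Σ gᵢe^(−Eᵢ/kT) = 3·e^(−0.29581) + 6·e^(−1.7225) + 3·e^(−4.0276) = 2.2318 + 1.0717 + 0.053451 = 3.3570.

Z = 3.36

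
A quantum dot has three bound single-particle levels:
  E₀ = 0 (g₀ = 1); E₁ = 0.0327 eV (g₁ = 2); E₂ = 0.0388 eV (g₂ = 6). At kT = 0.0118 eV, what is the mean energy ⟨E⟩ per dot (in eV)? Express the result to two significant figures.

Eᵢ/kT = 0, 2.771, 3.288.
Z = Σ gᵢe^(−Eᵢ/kT) = 1·e^(−0) + 2·e^(−2.771) + 6·e^(−3.288) = 1.000 + 0.1252 + 0.2240 = 1.349.
⟨E⟩ = Σ Eᵢ gᵢe^(−Eᵢ/kT) / Z = (0·1.000 + 0.0327·0.1252 + 0.0388·0.2240) / 1.349 = 0.0095 eV.

0.0095 eV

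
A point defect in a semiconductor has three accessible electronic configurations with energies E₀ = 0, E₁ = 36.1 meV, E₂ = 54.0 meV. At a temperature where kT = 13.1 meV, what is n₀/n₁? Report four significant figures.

15.73

n₀/n₁ = exp[−(E₀−E₁)/kT] = exp(−(-36.1 meV)/(13.1 meV)) = exp(2.75573) = 15.73.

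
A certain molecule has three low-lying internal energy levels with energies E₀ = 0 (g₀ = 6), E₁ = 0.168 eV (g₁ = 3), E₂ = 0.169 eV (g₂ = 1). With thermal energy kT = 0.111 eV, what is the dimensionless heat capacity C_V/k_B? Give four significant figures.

Eᵢ/kT = 0, 1.51351, 1.52252.
Z = Σ gᵢe^(−Eᵢ/kT) = 6·e^(−0) + 3·e^(−1.51351) + 1·e^(−1.52252) = 6.00000 + 0.660408 + 0.218161 = 6.87857.
⟨E⟩ = 0.0214896 eV, ⟨E²⟩ = 0.00361561 eV².
C_V/k_B = (⟨E²⟩ − ⟨E⟩²)/(kT)² = (0.00361561 − 0.000461803)/0.0123210 = 0.2560.

0.2560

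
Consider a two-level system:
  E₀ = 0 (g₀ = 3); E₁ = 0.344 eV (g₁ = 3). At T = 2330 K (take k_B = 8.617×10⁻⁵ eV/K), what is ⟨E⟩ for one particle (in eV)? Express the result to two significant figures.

0.053 eV

k_BT = 8.617×10⁻⁵ × 2330 K = 0.2008 eV.
Eᵢ/kT = 0, 1.713.
Z = Σ gᵢe^(−Eᵢ/kT) = 3·e^(−0) + 3·e^(−1.713) = 3.000 + 0.5410 = 3.541.
⟨E⟩ = Σ Eᵢ gᵢe^(−Eᵢ/kT) / Z = (0·3.000 + 0.344·0.5410) / 3.541 = 0.053 eV.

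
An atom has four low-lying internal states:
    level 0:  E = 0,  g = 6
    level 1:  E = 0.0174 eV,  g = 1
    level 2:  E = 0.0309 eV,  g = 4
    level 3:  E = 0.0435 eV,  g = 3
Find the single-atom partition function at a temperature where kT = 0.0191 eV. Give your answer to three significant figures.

Eᵢ/kT = 0, 0.91099, 1.6178, 2.2775.
Z = Σ gᵢe^(−Eᵢ/kT) = 6·e^(−0) + 1·e^(−0.91099) + 4·e^(−1.6178) + 3·e^(−2.2775) = 6.0000 + 0.40213 + 0.79334 + 0.30762 = 7.5031.

Z = 7.50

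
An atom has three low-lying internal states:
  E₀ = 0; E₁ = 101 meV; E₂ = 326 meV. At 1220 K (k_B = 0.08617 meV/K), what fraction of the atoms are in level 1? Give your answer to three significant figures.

0.268

k_BT = 0.08617 × 1220 K = 105.13 meV.
Eᵢ/kT = 0, 0.96072, 3.1009.
Z = Σ e^(−Eᵢ/kT) = e^(−0) + e^(−0.96072) + e^(−3.1009) = 1.0000 + 0.38262 + 0.045009 = 1.4276.
P₁ = e^(−E₁/kT) / Z = 0.38262/1.4276 = 0.268.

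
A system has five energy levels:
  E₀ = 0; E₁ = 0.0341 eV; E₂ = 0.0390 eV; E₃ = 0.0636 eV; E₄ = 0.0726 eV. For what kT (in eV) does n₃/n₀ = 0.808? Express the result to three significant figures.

n₃/n₀ = exp[−(E₃−E₀)/kT] = 0.808.
⇒ (E₃−E₀)/kT = ln(1/0.808) = ln(1.2376) = 0.21317.
kT = 0.0636 eV / 0.21317 = 0.298 eV.

0.298 eV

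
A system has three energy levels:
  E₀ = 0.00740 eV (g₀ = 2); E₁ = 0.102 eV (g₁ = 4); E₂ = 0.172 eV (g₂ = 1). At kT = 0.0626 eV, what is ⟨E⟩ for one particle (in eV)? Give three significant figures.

0.0397 eV

Eᵢ/kT = 0.11821, 1.6294, 2.7476.
Z = Σ gᵢe^(−Eᵢ/kT) = 2·e^(−0.11821) + 4·e^(−1.6294) + 1·e^(−2.7476) = 1.7770 + 0.78419 + 0.064081 = 2.6253.
⟨E⟩ = Σ Eᵢ gᵢe^(−Eᵢ/kT) / Z = (0.00740·1.7770 + 0.102·0.78419 + 0.172·0.064081) / 2.6253 = 0.0397 eV.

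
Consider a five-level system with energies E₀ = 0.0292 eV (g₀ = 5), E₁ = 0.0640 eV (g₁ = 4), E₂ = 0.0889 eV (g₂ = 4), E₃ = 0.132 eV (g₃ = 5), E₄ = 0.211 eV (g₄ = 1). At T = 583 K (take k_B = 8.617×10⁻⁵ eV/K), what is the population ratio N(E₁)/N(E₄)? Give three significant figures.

k_BT = 8.617×10⁻⁵ × 583 K = 0.050237 eV.
n₁/n₄ = (g₁/g₄) exp[−(E₁−E₄)/kT] = (4/1) × exp(−(-0.1470 eV)/(0.050237 eV)) = (4/1) × exp(2.9261) = 74.6.

74.6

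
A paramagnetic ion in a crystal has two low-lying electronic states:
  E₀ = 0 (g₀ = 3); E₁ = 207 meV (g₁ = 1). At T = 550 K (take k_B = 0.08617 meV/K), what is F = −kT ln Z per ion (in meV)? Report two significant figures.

-52 meV

k_BT = 0.08617 × 550 K = 47.39 meV.
Eᵢ/kT = 0, 4.368.
Z = Σ gᵢe^(−Eᵢ/kT) = 3·e^(−0) + 1·e^(−4.368) = 3.000 + 0.01268 = 3.013.
F = −kT ln Z = −47.39 × ln(3.013) = −47.39 × 1.103 = -52 meV.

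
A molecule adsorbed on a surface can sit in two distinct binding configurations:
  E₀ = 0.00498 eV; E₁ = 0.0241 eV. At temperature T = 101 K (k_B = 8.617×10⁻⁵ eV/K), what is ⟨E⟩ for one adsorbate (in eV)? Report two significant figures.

0.0069 eV

k_BT = 8.617×10⁻⁵ × 101 K = 0.008703 eV.
Eᵢ/kT = 0.5722, 2.769.
Z = Σ e^(−Eᵢ/kT) = e^(−0.5722) + e^(−2.769) = 0.5643 + 0.06272 = 0.6270.
⟨E⟩ = Σ Eᵢ e^(−Eᵢ/kT) / Z = (0.00498·0.5643 + 0.0241·0.06272) / 0.6270 = 0.0069 eV.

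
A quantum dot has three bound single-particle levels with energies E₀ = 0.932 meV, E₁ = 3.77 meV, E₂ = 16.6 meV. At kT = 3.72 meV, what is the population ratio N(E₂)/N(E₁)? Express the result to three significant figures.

n₂/n₁ = exp[−(E₂−E₁)/kT] = exp(−(12.83 meV)/(3.72 meV)) = exp(-3.4489) = 0.0318.

0.0318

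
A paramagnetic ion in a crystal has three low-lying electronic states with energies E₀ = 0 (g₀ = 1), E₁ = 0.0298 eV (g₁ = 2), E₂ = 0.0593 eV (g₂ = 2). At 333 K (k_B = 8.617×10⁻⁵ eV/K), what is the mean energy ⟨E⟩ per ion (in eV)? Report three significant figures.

0.0184 eV

k_BT = 8.617×10⁻⁵ × 333 K = 0.028695 eV.
Eᵢ/kT = 0, 1.0385, 2.0666.
Z = Σ gᵢe^(−Eᵢ/kT) = 1·e^(−0) + 2·e^(−1.0385) + 2·e^(−2.0666) = 1.0000 + 0.70797 + 0.25323 = 1.9612.
⟨E⟩ = Σ Eᵢ gᵢe^(−Eᵢ/kT) / Z = (0·1.0000 + 0.0298·0.70797 + 0.0593·0.25323) / 1.9612 = 0.0184 eV.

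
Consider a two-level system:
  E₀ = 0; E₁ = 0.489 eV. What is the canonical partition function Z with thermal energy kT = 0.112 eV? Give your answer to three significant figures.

Z = 1.01

Eᵢ/kT = 0, 4.3661.
Z = Σ e^(−Eᵢ/kT) = e^(−0) + e^(−4.3661) = 1.0000 + 0.012701 = 1.0127.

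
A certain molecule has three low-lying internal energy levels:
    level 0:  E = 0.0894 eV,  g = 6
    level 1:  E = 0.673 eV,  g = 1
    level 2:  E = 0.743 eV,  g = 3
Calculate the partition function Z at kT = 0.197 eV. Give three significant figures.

Eᵢ/kT = 0.45381, 3.4162, 3.7716.
Z = Σ gᵢe^(−Eᵢ/kT) = 6·e^(−0.45381) + 1·e^(−3.4162) + 3·e^(−3.7716) = 3.8112 + 0.032837 + 0.069046 = 3.9131.

Z = 3.91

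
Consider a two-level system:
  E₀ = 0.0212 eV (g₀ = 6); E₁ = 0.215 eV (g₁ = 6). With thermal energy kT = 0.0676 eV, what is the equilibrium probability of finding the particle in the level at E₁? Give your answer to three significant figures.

Eᵢ/kT = 0.31361, 3.1805.
Z = Σ gᵢe^(−Eᵢ/kT) = 6·e^(−0.31361) + 6·e^(−3.1805) = 4.3848 + 0.24939 = 4.6342.
P₁ = g₁ e^(−E₁/kT) / Z = 0.24939/4.6342 = 0.0538.

0.0538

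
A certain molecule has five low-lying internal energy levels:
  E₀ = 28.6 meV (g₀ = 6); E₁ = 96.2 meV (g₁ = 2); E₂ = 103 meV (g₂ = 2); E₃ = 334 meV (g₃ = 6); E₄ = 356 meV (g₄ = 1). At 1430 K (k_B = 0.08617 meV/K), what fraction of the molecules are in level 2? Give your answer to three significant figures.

k_BT = 0.08617 × 1430 K = 123.22 meV.
Eᵢ/kT = 0.23211, 0.78072, 0.83590, 2.7106, 2.8891.
Z = Σ gᵢe^(−Eᵢ/kT) = 6·e^(−0.23211) + 2·e^(−0.78072) + 2·e^(−0.83590) + 6·e^(−2.7106) + 1·e^(−2.8891) = 4.7572 + 0.91615 + 0.86697 + 0.39898 + 0.055626 = 6.9949.
P₂ = g₂ e^(−E₂/kT) / Z = 0.86697/6.9949 = 0.124.

0.124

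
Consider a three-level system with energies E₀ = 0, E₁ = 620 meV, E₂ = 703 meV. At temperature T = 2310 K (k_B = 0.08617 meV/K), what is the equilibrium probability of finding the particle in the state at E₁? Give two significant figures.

0.041

k_BT = 0.08617 × 2310 K = 199.1 meV.
Eᵢ/kT = 0, 3.114, 3.531.
Z = Σ e^(−Eᵢ/kT) = e^(−0) + e^(−3.114) + e^(−3.531) = 1.000 + 0.04442 + 0.02928 = 1.074.
P₁ = e^(−E₁/kT) / Z = 0.04442/1.074 = 0.041.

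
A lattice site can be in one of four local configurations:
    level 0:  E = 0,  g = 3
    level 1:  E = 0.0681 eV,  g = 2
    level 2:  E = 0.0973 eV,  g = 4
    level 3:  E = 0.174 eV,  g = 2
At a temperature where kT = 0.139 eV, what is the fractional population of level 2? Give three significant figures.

0.293

Eᵢ/kT = 0, 0.48993, 0.70000, 1.2518.
Z = Σ gᵢe^(−Eᵢ/kT) = 3·e^(−0) + 2·e^(−0.48993) + 4·e^(−0.70000) + 2·e^(−1.2518) = 3.0000 + 1.2253 + 1.9863 + 0.57198 = 6.7836.
P₂ = g₂ e^(−E₂/kT) / Z = 1.9863/6.7836 = 0.293.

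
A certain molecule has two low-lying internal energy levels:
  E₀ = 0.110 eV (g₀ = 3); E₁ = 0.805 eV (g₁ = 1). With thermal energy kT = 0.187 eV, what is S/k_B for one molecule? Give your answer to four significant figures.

1.137

Eᵢ/kT = 0.588235, 4.30481.
Z = Σ gᵢe^(−Eᵢ/kT) = 3·e^(−0.588235) + 1·e^(−4.30481) = 1.66592 + 0.0135035 = 1.67942.
⟨E⟩ = Σ EᵢPᵢ = 0.115588 eV.
S/k_B = ln Z + ⟨E⟩/kT = ln(1.67942) + 0.115588/0.187 = 0.518448 + 0.618118 = 1.137.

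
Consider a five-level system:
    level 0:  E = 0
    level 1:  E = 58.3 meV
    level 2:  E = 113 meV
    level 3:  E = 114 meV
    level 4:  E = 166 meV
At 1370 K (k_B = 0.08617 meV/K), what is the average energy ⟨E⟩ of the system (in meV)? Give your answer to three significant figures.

62.2 meV

k_BT = 0.08617 × 1370 K = 118.05 meV.
Eᵢ/kT = 0, 0.49386, 0.95722, 0.96569, 1.4062.
Z = Σ e^(−Eᵢ/kT) = e^(−0) + e^(−0.49386) + e^(−0.95722) + e^(−0.96569) + e^(−1.4062) = 1.0000 + 0.61027 + 0.38396 + 0.38072 + 0.24507 = 2.6200.
⟨E⟩ = Σ Eᵢ e^(−Eᵢ/kT) / Z = (0·1.0000 + 58.3·0.61027 + 113·0.38396 + 114·0.38072 + 166·0.24507) / 2.6200 = 62.2 meV.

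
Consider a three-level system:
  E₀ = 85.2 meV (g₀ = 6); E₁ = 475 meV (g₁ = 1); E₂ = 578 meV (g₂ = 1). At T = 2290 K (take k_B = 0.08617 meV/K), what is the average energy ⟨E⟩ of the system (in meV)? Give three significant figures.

k_BT = 0.08617 × 2290 K = 197.33 meV.
Eᵢ/kT = 0.43176, 2.4071, 2.9291.
Z = Σ gᵢe^(−Eᵢ/kT) = 6·e^(−0.43176) + 1·e^(−2.4071) + 1·e^(−2.9291) = 3.8962 + 0.090076 + 0.053445 = 4.0397.
⟨E⟩ = Σ Eᵢ gᵢe^(−Eᵢ/kT) / Z = (85.2·3.8962 + 475·0.090076 + 578·0.053445) / 4.0397 = 100 meV.

100 meV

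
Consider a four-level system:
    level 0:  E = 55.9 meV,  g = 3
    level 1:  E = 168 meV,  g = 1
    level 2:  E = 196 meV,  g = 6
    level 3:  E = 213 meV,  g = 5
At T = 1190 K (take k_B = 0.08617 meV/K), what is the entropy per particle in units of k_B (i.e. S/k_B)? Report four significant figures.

2.474

k_BT = 0.08617 × 1190 K = 102.542 meV.
Eᵢ/kT = 0.545142, 1.63835, 1.91141, 2.07720.
Z = Σ gᵢe^(−Eᵢ/kT) = 3·e^(−0.545142) + 1·e^(−1.63835) + 6·e^(−1.91141) + 5·e^(−2.07720) = 1.73928 + 0.194300 + 0.887230 + 0.626403 = 3.44721.
⟨E⟩ = Σ EᵢPᵢ = 126.824 meV.
S/k_B = ln Z + ⟨E⟩/kT = ln(3.44721) + 126.824/102.542 = 1.23757 + 1.23680 = 2.474.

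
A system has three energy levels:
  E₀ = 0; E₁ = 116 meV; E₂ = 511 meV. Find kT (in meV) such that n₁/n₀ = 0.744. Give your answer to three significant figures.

n₁/n₀ = exp[−(E₁−E₀)/kT] = 0.744.
⇒ (E₁−E₀)/kT = ln(1/0.744) = ln(1.3441) = 0.29572.
kT = 116 meV / 0.29572 = 392 meV.

392 meV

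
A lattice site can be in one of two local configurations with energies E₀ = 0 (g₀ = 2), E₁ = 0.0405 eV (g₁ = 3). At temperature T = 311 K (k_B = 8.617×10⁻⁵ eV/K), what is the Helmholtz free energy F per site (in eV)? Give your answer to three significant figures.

-0.0262 eV

k_BT = 8.617×10⁻⁵ × 311 K = 0.026799 eV.
Eᵢ/kT = 0, 1.5113.
Z = Σ gᵢe^(−Eᵢ/kT) = 2·e^(−0) + 3·e^(−1.5113) = 2.0000 + 0.66187 = 2.6619.
F = −kT ln Z = −0.026799 × ln(2.6619) = −0.026799 × 0.97904 = -0.0262 eV.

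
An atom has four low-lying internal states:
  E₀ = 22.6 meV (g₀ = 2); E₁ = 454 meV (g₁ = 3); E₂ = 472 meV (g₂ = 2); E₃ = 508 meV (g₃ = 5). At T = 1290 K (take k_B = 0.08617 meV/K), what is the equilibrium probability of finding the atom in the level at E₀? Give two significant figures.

k_BT = 0.08617 × 1290 K = 111.2 meV.
Eᵢ/kT = 0.2032, 4.083, 4.245, 4.568.
Z = Σ gᵢe^(−Eᵢ/kT) = 2·e^(−0.2032) + 3·e^(−4.083) + 2·e^(−4.245) + 5·e^(−4.568) = 1.632 + 0.05057 + 0.02867 + 0.05189 = 1.763.
P₀ = g₀ e^(−E₀/kT) / Z = 1.632/1.763 = 0.93.

0.93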